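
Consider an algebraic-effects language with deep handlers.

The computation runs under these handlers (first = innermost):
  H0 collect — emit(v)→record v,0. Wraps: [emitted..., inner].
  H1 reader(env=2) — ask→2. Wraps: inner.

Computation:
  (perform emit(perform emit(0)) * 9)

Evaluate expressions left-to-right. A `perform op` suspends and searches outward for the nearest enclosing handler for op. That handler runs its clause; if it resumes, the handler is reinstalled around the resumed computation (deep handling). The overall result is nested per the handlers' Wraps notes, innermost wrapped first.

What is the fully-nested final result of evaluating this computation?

Step-by-step:
emit(0) @ H0 ⇒ out+=0
emit(0) @ H0 ⇒ out+=0
H0 returns [0, 0, 0]
H1 returns [0, 0, 0]
= [0, 0, 0]

Answer: [0, 0, 0]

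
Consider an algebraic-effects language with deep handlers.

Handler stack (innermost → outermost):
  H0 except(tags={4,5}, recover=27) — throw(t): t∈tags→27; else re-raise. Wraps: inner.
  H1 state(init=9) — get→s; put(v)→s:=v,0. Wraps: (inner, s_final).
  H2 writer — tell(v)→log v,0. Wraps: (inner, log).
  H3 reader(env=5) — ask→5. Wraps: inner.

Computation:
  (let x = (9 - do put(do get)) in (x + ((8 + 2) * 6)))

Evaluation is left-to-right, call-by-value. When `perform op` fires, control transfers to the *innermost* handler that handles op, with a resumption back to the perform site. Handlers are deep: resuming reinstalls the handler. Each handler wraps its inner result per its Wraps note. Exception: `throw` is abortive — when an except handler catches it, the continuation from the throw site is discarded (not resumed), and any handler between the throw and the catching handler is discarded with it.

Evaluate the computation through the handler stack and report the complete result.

Evaluation trace:
get @ H1 ⇒ 9
put(9) @ H1 ⇒ s:=9
H0 returns 69
H1 returns (69, 9)
H2 returns ((69, 9), ())
H3 returns ((69, 9), ())
= ((69, 9), ())

Answer: ((69, 9), ())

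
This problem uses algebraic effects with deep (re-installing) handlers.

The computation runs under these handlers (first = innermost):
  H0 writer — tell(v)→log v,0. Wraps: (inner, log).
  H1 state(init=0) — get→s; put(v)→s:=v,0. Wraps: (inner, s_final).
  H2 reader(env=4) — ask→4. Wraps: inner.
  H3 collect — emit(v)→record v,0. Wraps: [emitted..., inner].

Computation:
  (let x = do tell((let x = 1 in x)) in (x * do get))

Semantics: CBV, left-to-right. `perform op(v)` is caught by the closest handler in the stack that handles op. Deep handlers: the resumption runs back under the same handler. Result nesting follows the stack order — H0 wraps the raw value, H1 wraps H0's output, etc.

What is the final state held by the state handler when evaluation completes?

Step-by-step:
tell(1) @ H0 ⇒ log+=1
get @ H1 ⇒ 0
H0 returns (0, (1))
H1 returns ((0, (1)), 0)
H2 returns ((0, (1)), 0)
H3 returns [((0, (1)), 0)]
= [((0, (1)), 0)]

Answer: 0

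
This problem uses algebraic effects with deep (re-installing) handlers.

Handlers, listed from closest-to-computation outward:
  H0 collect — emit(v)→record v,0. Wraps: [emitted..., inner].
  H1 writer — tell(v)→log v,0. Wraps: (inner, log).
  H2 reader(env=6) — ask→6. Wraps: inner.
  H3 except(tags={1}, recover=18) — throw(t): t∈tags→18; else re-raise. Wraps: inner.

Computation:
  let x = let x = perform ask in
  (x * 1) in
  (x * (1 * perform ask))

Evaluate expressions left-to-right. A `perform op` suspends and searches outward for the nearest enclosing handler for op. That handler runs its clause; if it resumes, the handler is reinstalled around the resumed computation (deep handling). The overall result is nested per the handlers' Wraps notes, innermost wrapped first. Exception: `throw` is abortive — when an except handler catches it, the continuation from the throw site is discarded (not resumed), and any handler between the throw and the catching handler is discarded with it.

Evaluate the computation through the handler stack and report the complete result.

Working:
ask @ H2 ⇒ 6
ask @ H2 ⇒ 6
H0 returns [36]
H1 returns ([36], ())
H2 returns ([36], ())
H3 returns ([36], ())
= ([36], ())

Answer: ([36], ())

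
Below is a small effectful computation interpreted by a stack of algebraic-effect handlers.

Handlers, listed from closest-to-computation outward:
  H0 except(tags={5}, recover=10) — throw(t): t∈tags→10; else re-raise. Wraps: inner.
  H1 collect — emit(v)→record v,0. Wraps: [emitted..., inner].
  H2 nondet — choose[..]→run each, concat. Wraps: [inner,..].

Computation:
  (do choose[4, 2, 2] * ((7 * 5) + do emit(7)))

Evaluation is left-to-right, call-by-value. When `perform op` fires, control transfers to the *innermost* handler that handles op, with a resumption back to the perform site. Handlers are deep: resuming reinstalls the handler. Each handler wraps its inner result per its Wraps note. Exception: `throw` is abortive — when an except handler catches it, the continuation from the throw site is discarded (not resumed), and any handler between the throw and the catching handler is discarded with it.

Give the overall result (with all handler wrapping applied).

Step-by-step:
choose[4, 2, 2] @ H2
  branch[0] choose=4:
    emit(7) @ H1 ⇒ out+=7
    H0 returns 140
    H1 returns [7, 140]
    H2 returns [[7, 140]]
  branch[1] choose=2:
    emit(7) @ H1 ⇒ out+=7
    H0 returns 70
    H1 returns [7, 70]
    H2 returns [[7, 70]]
  branch[2] choose=2:
    emit(7) @ H1 ⇒ out+=7
    H0 returns 70
    H1 returns [7, 70]
    H2 returns [[7, 70]]
= [[7, 140], [7, 70], [7, 70]]

Answer: [[7, 140], [7, 70], [7, 70]]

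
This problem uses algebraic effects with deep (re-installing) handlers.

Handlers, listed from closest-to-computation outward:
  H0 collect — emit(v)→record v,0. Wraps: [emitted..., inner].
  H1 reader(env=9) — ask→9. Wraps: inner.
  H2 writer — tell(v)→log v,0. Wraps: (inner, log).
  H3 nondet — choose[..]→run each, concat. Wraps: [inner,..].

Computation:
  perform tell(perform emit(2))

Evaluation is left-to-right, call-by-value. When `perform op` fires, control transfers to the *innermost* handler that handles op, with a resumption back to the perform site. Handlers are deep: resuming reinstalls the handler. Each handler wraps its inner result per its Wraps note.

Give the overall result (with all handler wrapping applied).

Step-by-step:
emit(2) @ H0 ⇒ out+=2
tell(0) @ H2 ⇒ log+=0
H0 returns [2, 0]
H1 returns [2, 0]
H2 returns ([2, 0], (0))
H3 returns [([2, 0], (0))]
= [([2, 0], (0))]

Answer: [([2, 0], (0))]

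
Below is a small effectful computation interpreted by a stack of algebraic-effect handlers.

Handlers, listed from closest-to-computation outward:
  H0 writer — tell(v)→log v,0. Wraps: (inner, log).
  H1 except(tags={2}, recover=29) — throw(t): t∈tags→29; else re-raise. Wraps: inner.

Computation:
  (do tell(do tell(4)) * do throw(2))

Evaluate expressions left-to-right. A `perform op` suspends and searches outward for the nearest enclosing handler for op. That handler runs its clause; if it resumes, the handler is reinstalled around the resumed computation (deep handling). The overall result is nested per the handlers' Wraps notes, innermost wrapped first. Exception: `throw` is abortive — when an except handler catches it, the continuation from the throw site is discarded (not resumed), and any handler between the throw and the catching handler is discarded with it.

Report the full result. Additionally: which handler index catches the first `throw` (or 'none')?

Working:
tell(4) @ H0 ⇒ log+=4
tell(0) @ H0 ⇒ log+=0
throw(2) @ H1 caught ⇒ 29
= 29

Answer: 29 ; first throw caught by: H1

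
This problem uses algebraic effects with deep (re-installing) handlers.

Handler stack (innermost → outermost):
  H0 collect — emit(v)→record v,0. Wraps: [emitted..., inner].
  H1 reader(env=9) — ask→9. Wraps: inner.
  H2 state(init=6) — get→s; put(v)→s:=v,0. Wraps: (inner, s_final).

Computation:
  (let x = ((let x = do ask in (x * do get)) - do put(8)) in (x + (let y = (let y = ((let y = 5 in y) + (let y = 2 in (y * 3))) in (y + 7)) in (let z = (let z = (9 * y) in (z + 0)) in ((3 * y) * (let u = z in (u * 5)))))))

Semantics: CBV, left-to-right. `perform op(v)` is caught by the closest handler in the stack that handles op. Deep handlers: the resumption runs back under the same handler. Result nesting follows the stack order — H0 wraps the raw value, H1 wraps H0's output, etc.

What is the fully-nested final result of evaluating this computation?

Answer: ([43794], 8)

Working:
ask @ H1 ⇒ 9
get @ H2 ⇒ 6
put(8) @ H2 ⇒ s:=8
H0 returns [43794]
H1 returns [43794]
H2 returns ([43794], 8)
= ([43794], 8)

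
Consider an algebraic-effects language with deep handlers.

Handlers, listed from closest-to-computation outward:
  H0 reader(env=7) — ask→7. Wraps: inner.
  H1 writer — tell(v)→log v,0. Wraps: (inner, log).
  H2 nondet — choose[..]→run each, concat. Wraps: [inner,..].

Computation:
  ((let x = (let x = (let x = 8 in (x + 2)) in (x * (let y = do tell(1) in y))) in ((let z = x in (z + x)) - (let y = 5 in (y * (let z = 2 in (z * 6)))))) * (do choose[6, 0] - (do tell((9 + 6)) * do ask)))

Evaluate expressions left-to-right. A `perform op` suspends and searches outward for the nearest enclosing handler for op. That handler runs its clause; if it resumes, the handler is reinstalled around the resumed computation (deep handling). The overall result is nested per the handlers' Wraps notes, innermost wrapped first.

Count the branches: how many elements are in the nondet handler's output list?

Evaluation trace:
tell(1) @ H1 ⇒ log+=1
choose[6, 0] @ H2
  branch[0] choose=6:
    tell(15) @ H1 ⇒ log+=15
    ask @ H0 ⇒ 7
    H0 returns -360
    H1 returns (-360, (1, 15))
    H2 returns [(-360, (1, 15))]
  branch[1] choose=0:
    tell(15) @ H1 ⇒ log+=15
    ask @ H0 ⇒ 7
    H0 returns 0
    H1 returns (0, (1, 15))
    H2 returns [(0, (1, 15))]
= [(-360, (1, 15)), (0, (1, 15))]

Answer: 2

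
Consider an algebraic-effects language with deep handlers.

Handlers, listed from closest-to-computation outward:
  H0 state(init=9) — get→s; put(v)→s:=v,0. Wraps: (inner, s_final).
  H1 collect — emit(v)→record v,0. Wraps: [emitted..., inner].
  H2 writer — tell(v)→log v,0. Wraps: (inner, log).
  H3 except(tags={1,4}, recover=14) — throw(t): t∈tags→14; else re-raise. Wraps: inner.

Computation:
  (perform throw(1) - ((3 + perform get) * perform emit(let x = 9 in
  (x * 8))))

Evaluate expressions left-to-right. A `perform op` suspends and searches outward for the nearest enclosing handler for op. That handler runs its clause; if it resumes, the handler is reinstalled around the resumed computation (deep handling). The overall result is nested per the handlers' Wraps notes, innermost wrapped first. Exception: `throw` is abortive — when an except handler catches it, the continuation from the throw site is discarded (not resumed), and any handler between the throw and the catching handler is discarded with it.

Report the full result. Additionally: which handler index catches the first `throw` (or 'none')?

Answer: 14 ; first throw caught by: H3

Working:
throw(1) @ H3 caught ⇒ 14
= 14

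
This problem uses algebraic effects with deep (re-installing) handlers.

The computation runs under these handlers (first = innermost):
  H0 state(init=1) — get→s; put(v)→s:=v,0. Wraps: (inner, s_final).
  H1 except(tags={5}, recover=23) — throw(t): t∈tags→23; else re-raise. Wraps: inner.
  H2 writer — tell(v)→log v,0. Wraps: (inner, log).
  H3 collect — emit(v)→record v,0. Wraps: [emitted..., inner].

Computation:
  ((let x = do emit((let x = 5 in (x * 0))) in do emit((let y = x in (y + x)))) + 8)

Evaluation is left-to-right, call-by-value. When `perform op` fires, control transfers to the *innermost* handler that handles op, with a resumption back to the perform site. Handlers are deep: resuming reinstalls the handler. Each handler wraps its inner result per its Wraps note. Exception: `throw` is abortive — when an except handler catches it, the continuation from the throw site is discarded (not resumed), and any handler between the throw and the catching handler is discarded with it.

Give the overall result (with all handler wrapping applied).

Answer: [0, 0, ((8, 1), ())]

Working:
emit(0) @ H3 ⇒ out+=0
emit(0) @ H3 ⇒ out+=0
H0 returns (8, 1)
H1 returns (8, 1)
H2 returns ((8, 1), ())
H3 returns [0, 0, ((8, 1), ())]
= [0, 0, ((8, 1), ())]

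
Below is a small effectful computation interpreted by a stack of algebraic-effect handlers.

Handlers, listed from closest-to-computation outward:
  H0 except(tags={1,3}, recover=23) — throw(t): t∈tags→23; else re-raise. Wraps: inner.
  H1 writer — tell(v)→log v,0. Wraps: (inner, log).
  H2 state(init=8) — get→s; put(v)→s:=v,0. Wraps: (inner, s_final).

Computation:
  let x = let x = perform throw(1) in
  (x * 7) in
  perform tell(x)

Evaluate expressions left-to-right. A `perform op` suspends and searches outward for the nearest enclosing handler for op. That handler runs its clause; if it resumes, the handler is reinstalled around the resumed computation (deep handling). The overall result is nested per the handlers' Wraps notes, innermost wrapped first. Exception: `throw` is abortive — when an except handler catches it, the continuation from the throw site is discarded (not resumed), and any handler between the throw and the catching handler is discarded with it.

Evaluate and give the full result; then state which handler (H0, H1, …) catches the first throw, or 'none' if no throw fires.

Answer: ((23, ()), 8) ; first throw caught by: H0

Evaluation trace:
throw(1) @ H0 caught ⇒ 23
H1 returns (23, ())
H2 returns ((23, ()), 8)
= ((23, ()), 8)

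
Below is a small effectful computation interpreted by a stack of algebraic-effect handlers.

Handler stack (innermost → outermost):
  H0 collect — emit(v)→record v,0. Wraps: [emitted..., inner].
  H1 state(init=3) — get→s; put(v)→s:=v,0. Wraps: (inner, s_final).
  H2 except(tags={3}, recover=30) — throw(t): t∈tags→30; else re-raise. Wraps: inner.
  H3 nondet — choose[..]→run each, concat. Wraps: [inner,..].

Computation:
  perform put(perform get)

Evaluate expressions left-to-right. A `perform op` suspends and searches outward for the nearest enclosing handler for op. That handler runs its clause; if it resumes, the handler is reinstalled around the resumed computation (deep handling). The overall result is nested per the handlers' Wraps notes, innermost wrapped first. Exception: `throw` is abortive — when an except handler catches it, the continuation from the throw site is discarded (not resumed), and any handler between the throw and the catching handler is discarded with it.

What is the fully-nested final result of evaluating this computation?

Answer: [([0], 3)]

Evaluation trace:
get @ H1 ⇒ 3
put(3) @ H1 ⇒ s:=3
H0 returns [0]
H1 returns ([0], 3)
H2 returns ([0], 3)
H3 returns [([0], 3)]
= [([0], 3)]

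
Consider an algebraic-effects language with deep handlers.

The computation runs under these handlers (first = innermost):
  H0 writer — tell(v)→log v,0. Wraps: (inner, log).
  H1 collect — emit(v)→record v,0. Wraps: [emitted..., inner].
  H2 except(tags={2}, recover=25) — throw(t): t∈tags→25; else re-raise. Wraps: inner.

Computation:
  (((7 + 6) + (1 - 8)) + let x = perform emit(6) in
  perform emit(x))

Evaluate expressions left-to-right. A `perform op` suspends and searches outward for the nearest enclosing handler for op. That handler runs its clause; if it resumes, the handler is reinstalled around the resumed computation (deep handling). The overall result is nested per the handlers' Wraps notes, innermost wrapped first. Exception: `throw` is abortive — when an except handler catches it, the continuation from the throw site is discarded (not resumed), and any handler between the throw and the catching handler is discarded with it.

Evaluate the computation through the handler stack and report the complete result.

Answer: [6, 0, (6, ())]

Working:
emit(6) @ H1 ⇒ out+=6
emit(0) @ H1 ⇒ out+=0
H0 returns (6, ())
H1 returns [6, 0, (6, ())]
H2 returns [6, 0, (6, ())]
= [6, 0, (6, ())]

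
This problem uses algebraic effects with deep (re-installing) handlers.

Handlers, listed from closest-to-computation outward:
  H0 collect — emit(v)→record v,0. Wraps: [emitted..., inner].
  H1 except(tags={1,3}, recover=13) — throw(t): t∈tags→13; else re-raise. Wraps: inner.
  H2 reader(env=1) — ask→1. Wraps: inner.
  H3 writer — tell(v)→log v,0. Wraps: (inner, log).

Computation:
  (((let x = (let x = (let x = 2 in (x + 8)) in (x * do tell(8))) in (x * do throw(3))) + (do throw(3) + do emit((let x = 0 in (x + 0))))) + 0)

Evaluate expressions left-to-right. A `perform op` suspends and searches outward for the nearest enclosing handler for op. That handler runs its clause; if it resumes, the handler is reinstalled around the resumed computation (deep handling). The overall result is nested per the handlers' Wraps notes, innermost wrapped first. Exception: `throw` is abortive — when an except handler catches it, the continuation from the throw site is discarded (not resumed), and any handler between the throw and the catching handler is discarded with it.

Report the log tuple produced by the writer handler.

Answer: (8)

Evaluation trace:
tell(8) @ H3 ⇒ log+=8
throw(3) @ H1 caught ⇒ 13
H2 returns 13
H3 returns (13, (8))
= (13, (8))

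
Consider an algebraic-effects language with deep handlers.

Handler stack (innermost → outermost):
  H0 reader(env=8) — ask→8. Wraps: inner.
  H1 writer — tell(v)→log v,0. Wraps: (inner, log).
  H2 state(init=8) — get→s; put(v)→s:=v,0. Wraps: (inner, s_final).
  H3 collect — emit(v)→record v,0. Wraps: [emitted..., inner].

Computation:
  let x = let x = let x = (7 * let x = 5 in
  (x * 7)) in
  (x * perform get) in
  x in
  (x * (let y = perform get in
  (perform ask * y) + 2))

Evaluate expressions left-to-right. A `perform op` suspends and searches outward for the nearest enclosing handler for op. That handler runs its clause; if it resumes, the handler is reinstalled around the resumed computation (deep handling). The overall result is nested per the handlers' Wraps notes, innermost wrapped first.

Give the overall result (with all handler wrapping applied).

Answer: [((129360, ()), 8)]

Working:
get @ H2 ⇒ 8
get @ H2 ⇒ 8
ask @ H0 ⇒ 8
H0 returns 129360
H1 returns (129360, ())
H2 returns ((129360, ()), 8)
H3 returns [((129360, ()), 8)]
= [((129360, ()), 8)]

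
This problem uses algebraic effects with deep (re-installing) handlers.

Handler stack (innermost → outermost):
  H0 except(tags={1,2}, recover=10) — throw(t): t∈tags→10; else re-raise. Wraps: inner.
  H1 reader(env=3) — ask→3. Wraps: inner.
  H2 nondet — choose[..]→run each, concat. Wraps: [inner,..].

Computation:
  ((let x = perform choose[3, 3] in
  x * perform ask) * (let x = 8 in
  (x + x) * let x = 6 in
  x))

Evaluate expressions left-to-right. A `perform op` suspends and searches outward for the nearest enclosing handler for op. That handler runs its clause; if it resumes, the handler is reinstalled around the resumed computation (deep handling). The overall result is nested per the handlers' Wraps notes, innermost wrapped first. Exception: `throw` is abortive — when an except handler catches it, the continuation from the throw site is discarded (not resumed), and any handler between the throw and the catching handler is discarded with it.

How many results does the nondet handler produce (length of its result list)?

Answer: 2

Step-by-step:
choose[3, 3] @ H2
  branch[0] choose=3:
    ask @ H1 ⇒ 3
    H0 returns 864
    H1 returns 864
    H2 returns [864]
  branch[1] choose=3:
    ask @ H1 ⇒ 3
    H0 returns 864
    H1 returns 864
    H2 returns [864]
= [864, 864]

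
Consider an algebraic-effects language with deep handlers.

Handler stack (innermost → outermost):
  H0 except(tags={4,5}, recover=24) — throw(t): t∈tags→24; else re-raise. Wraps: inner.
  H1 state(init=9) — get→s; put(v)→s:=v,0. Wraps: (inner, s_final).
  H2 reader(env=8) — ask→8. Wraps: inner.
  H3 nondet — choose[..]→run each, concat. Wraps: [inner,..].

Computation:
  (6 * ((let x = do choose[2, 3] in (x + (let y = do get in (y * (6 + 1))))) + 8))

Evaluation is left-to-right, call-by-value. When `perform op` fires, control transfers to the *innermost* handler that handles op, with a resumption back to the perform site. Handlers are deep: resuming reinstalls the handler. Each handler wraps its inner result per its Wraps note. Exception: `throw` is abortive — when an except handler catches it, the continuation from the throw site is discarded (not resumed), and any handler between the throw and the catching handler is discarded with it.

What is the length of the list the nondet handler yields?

Working:
choose[2, 3] @ H3
  branch[0] choose=2:
    get @ H1 ⇒ 9
    H0 returns 438
    H1 returns (438, 9)
    H2 returns (438, 9)
    H3 returns [(438, 9)]
  branch[1] choose=3:
    get @ H1 ⇒ 9
    H0 returns 444
    H1 returns (444, 9)
    H2 returns (444, 9)
    H3 returns [(444, 9)]
= [(438, 9), (444, 9)]

Answer: 2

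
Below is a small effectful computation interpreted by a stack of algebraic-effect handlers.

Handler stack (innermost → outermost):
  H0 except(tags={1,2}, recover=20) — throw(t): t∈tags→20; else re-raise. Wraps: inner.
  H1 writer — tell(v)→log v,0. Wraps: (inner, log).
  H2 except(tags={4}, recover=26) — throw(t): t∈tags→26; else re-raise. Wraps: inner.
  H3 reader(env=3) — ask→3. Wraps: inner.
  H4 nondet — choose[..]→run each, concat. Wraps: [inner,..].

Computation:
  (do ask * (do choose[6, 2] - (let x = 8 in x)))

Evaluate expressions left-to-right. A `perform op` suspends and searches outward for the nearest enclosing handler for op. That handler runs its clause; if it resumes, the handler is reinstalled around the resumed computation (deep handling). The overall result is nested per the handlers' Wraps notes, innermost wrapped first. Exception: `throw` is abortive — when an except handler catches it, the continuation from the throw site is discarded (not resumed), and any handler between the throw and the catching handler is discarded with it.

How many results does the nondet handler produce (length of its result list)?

Evaluation trace:
ask @ H3 ⇒ 3
choose[6, 2] @ H4
  branch[0] choose=6:
    H0 returns -6
    H1 returns (-6, ())
    H2 returns (-6, ())
    H3 returns (-6, ())
    H4 returns [(-6, ())]
  branch[1] choose=2:
    H0 returns -18
    H1 returns (-18, ())
    H2 returns (-18, ())
    H3 returns (-18, ())
    H4 returns [(-18, ())]
= [(-6, ()), (-18, ())]

Answer: 2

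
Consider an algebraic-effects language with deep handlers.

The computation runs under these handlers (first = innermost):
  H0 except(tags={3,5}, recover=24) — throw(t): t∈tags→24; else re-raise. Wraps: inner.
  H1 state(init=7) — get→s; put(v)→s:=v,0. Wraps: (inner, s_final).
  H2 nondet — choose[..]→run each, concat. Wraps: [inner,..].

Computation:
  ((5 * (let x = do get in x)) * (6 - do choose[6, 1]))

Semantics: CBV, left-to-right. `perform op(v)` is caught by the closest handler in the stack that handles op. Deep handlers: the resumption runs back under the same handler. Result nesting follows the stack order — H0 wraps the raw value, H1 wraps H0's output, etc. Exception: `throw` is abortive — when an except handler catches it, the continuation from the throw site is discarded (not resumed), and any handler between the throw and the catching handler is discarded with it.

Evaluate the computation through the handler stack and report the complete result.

Evaluation trace:
get @ H1 ⇒ 7
choose[6, 1] @ H2
  branch[0] choose=6:
    H0 returns 0
    H1 returns (0, 7)
    H2 returns [(0, 7)]
  branch[1] choose=1:
    H0 returns 175
    H1 returns (175, 7)
    H2 returns [(175, 7)]
= [(0, 7), (175, 7)]

Answer: [(0, 7), (175, 7)]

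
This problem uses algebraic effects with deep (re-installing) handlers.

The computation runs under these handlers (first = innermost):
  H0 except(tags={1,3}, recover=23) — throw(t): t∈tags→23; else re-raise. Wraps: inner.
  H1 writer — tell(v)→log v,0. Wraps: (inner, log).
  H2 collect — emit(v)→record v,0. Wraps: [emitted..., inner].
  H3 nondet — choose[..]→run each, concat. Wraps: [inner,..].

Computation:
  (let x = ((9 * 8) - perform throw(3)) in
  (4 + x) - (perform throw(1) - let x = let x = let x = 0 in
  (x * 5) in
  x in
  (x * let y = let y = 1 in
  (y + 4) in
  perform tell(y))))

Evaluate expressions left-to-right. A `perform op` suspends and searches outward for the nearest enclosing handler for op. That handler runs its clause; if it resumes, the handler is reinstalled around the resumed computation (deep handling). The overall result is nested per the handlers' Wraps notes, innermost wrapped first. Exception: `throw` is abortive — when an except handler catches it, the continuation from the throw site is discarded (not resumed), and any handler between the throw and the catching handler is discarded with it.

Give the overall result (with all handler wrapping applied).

Step-by-step:
throw(3) @ H0 caught ⇒ 23
H1 returns (23, ())
H2 returns [(23, ())]
H3 returns [[(23, ())]]
= [[(23, ())]]

Answer: [[(23, ())]]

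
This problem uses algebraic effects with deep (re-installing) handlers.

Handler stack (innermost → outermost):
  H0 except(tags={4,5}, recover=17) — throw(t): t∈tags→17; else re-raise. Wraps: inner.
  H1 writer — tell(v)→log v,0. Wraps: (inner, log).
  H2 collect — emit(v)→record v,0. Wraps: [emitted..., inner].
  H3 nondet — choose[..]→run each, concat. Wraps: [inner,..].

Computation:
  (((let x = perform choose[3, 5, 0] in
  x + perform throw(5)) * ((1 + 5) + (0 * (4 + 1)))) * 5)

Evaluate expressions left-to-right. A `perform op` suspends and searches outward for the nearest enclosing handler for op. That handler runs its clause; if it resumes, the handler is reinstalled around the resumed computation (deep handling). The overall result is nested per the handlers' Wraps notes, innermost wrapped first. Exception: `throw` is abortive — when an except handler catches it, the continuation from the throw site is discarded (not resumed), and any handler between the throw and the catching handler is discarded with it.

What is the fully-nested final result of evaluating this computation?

Answer: [[(17, ())], [(17, ())], [(17, ())]]

Evaluation trace:
choose[3, 5, 0] @ H3
  branch[0] choose=3:
    throw(5) @ H0 caught ⇒ 17
    H1 returns (17, ())
    H2 returns [(17, ())]
    H3 returns [[(17, ())]]
  branch[1] choose=5:
    throw(5) @ H0 caught ⇒ 17
    H1 returns (17, ())
    H2 returns [(17, ())]
    H3 returns [[(17, ())]]
  branch[2] choose=0:
    throw(5) @ H0 caught ⇒ 17
    H1 returns (17, ())
    H2 returns [(17, ())]
    H3 returns [[(17, ())]]
= [[(17, ())], [(17, ())], [(17, ())]]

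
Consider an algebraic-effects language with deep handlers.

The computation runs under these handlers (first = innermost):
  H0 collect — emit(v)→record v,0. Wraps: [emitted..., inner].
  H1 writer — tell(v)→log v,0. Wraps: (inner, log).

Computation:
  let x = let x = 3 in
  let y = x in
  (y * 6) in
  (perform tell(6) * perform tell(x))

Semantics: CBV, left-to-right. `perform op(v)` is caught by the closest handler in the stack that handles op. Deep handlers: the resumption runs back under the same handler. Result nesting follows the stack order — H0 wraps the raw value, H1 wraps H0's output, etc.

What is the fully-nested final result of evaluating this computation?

Working:
tell(6) @ H1 ⇒ log+=6
tell(18) @ H1 ⇒ log+=18
H0 returns [0]
H1 returns ([0], (6, 18))
= ([0], (6, 18))

Answer: ([0], (6, 18))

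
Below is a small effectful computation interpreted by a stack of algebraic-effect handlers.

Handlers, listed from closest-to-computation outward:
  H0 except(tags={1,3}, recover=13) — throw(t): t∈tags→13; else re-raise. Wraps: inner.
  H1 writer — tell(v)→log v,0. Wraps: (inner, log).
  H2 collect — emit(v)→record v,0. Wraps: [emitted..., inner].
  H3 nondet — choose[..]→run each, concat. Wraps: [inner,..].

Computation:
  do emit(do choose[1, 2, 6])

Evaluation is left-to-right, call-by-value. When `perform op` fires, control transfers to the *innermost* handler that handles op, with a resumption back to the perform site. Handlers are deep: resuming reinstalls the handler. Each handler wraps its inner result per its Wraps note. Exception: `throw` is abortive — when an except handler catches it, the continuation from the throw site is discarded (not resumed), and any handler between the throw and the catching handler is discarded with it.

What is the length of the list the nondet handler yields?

Answer: 3

Working:
choose[1, 2, 6] @ H3
  branch[0] choose=1:
    emit(1) @ H2 ⇒ out+=1
    H0 returns 0
    H1 returns (0, ())
    H2 returns [1, (0, ())]
    H3 returns [[1, (0, ())]]
  branch[1] choose=2:
    emit(2) @ H2 ⇒ out+=2
    H0 returns 0
    H1 returns (0, ())
    H2 returns [2, (0, ())]
    H3 returns [[2, (0, ())]]
  branch[2] choose=6:
    emit(6) @ H2 ⇒ out+=6
    H0 returns 0
    H1 returns (0, ())
    H2 returns [6, (0, ())]
    H3 returns [[6, (0, ())]]
= [[1, (0, ())], [2, (0, ())], [6, (0, ())]]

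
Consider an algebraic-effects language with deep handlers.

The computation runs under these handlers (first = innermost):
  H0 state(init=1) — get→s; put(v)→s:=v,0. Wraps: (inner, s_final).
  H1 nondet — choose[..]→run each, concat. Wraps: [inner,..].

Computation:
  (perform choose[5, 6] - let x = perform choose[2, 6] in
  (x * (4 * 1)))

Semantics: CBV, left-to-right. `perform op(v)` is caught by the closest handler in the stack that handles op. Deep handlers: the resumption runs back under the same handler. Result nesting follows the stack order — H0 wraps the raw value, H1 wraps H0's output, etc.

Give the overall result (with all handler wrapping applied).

Answer: [(-3, 1), (-19, 1), (-2, 1), (-18, 1)]

Evaluation trace:
choose[5, 6] @ H1
  branch[0] choose=5:
    choose[2, 6] @ H1
      branch[0] choose=2:
        H0 returns (-3, 1)
        H1 returns [(-3, 1)]
      branch[1] choose=6:
        H0 returns (-19, 1)
        H1 returns [(-19, 1)]
  branch[1] choose=6:
    choose[2, 6] @ H1
      branch[0] choose=2:
        H0 returns (-2, 1)
        H1 returns [(-2, 1)]
      branch[1] choose=6:
        H0 returns (-18, 1)
        H1 returns [(-18, 1)]
= [(-3, 1), (-19, 1), (-2, 1), (-18, 1)]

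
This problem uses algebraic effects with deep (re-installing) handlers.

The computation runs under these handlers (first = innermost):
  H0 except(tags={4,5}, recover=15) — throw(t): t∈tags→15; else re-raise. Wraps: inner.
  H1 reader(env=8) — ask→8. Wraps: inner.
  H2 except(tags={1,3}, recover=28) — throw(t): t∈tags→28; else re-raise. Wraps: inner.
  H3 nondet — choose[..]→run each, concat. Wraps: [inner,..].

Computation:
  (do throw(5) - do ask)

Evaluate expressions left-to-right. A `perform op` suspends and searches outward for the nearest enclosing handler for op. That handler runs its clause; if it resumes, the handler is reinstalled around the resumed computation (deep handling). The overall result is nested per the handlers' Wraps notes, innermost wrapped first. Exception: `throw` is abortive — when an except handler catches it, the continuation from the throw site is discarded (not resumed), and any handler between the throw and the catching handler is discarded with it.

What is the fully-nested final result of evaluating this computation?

Answer: [15]

Working:
throw(5) @ H0 caught ⇒ 15
H1 returns 15
H2 returns 15
H3 returns [15]
= [15]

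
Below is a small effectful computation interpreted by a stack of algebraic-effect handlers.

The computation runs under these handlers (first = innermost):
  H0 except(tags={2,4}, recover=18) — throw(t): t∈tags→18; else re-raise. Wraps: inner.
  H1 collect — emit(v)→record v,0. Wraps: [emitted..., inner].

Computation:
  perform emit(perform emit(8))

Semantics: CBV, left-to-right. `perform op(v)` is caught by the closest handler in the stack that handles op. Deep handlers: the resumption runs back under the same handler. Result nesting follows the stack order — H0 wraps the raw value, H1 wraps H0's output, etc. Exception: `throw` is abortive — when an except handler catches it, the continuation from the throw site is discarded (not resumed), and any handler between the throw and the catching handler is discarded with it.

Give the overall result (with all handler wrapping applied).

Answer: [8, 0, 0]

Step-by-step:
emit(8) @ H1 ⇒ out+=8
emit(0) @ H1 ⇒ out+=0
H0 returns 0
H1 returns [8, 0, 0]
= [8, 0, 0]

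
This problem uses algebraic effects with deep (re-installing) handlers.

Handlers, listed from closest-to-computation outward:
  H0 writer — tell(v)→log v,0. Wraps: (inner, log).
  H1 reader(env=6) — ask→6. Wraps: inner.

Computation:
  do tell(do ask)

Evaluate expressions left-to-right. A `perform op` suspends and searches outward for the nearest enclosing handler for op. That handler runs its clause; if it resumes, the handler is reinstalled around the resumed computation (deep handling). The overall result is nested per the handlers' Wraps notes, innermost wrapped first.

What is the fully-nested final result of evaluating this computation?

Evaluation trace:
ask @ H1 ⇒ 6
tell(6) @ H0 ⇒ log+=6
H0 returns (0, (6))
H1 returns (0, (6))
= (0, (6))

Answer: (0, (6))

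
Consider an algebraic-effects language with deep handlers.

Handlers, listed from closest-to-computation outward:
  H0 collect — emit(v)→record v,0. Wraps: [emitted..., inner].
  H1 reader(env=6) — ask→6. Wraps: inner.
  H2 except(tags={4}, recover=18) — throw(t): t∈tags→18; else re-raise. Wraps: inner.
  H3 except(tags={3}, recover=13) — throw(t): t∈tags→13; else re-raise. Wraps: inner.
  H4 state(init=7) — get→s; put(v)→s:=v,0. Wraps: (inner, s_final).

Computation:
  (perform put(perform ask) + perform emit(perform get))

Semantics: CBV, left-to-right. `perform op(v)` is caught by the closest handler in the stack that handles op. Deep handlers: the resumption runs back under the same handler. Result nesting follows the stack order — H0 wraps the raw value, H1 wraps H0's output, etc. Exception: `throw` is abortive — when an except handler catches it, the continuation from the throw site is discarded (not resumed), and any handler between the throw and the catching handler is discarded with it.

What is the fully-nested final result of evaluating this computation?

Answer: ([6, 0], 6)

Working:
ask @ H1 ⇒ 6
put(6) @ H4 ⇒ s:=6
get @ H4 ⇒ 6
emit(6) @ H0 ⇒ out+=6
H0 returns [6, 0]
H1 returns [6, 0]
H2 returns [6, 0]
H3 returns [6, 0]
H4 returns ([6, 0], 6)
= ([6, 0], 6)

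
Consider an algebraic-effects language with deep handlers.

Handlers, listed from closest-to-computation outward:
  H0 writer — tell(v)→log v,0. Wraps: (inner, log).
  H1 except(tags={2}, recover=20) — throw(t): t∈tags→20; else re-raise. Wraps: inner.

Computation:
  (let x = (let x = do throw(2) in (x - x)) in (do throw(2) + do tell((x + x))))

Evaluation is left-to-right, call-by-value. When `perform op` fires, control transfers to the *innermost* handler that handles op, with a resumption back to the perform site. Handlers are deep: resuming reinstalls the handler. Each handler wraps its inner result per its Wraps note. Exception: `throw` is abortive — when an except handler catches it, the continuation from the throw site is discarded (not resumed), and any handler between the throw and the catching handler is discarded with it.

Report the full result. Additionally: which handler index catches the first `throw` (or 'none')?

Evaluation trace:
throw(2) @ H1 caught ⇒ 20
= 20

Answer: 20 ; first throw caught by: H1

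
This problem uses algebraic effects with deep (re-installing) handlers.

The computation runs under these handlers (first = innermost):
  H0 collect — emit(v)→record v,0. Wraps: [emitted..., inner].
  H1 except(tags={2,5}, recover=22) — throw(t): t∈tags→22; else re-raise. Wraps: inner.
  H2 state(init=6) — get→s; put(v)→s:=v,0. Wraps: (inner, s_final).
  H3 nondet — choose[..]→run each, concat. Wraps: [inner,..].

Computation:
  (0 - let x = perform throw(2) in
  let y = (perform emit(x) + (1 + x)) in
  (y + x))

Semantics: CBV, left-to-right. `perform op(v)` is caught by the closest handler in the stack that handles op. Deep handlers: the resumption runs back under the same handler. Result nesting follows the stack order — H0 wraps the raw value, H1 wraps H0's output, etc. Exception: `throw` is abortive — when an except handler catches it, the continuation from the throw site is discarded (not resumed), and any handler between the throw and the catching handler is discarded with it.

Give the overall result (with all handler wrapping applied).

Answer: [(22, 6)]

Step-by-step:
throw(2) @ H1 caught ⇒ 22
H2 returns (22, 6)
H3 returns [(22, 6)]
= [(22, 6)]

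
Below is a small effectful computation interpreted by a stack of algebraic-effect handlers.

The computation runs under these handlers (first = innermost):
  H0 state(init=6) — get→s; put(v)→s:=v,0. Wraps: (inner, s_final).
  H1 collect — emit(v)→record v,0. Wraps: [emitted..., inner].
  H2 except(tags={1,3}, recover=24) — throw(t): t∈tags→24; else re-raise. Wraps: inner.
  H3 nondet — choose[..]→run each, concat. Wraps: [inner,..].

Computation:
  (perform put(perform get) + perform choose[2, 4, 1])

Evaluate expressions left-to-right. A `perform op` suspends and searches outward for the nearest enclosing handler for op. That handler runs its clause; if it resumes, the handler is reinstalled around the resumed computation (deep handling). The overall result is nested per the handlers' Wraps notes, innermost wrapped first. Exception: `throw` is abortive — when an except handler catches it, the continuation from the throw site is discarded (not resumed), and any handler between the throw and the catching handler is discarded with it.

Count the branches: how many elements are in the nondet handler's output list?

Working:
get @ H0 ⇒ 6
put(6) @ H0 ⇒ s:=6
choose[2, 4, 1] @ H3
  branch[0] choose=2:
    H0 returns (2, 6)
    H1 returns [(2, 6)]
    H2 returns [(2, 6)]
    H3 returns [[(2, 6)]]
  branch[1] choose=4:
    H0 returns (4, 6)
    H1 returns [(4, 6)]
    H2 returns [(4, 6)]
    H3 returns [[(4, 6)]]
  branch[2] choose=1:
    H0 returns (1, 6)
    H1 returns [(1, 6)]
    H2 returns [(1, 6)]
    H3 returns [[(1, 6)]]
= [[(2, 6)], [(4, 6)], [(1, 6)]]

Answer: 3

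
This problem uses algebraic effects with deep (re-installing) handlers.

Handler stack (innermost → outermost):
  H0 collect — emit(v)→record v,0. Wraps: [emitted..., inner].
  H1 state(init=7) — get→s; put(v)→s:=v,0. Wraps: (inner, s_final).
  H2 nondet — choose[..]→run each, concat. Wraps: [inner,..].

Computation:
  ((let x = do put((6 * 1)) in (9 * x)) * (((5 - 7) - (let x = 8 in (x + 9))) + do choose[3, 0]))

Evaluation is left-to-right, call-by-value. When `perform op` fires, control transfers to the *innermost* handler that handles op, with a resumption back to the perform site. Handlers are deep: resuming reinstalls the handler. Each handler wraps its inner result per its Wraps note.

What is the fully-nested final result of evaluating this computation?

Working:
put(6) @ H1 ⇒ s:=6
choose[3, 0] @ H2
  branch[0] choose=3:
    H0 returns [0]
    H1 returns ([0], 6)
    H2 returns [([0], 6)]
  branch[1] choose=0:
    H0 returns [0]
    H1 returns ([0], 6)
    H2 returns [([0], 6)]
= [([0], 6), ([0], 6)]

Answer: [([0], 6), ([0], 6)]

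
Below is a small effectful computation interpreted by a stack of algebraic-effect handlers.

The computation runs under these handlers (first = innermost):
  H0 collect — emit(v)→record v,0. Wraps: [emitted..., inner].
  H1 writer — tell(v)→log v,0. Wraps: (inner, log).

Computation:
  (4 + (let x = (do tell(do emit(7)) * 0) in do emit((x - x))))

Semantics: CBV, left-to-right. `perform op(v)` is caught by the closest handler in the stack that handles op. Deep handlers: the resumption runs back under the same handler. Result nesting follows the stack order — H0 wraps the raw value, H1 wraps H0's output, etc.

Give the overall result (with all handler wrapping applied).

Answer: ([7, 0, 4], (0))

Working:
emit(7) @ H0 ⇒ out+=7
tell(0) @ H1 ⇒ log+=0
emit(0) @ H0 ⇒ out+=0
H0 returns [7, 0, 4]
H1 returns ([7, 0, 4], (0))
= ([7, 0, 4], (0))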